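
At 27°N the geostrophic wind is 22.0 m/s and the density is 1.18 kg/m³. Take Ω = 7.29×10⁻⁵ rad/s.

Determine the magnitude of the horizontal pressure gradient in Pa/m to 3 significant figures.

1.72×10⁻³ Pa/m

Coriolis parameter at 27°N:
f = 2Ω sin φ = 2 × 7.29×10⁻⁵ × sin 27° = 6.62×10⁻⁵ s⁻¹
Geostrophic balance rearranged: |∂P/∂n| = f ρ V_g
|∂P/∂n| = 6.62×10⁻⁵ × 1.18 × 22.0 = 1.72×10⁻³ Pa/m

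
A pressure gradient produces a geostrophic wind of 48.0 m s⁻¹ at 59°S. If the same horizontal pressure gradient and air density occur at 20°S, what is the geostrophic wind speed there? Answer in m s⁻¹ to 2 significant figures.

With the same pressure gradient and density, V_g ∝ 1/f ∝ 1/sin φ.
V₂ = V₁ · sin φ₁ / sin φ₂ = 48.0 × sin 59° / sin 20°
V₂ = 48.0 × 0.8572/0.3420 = 120 m s⁻¹

120 m s⁻¹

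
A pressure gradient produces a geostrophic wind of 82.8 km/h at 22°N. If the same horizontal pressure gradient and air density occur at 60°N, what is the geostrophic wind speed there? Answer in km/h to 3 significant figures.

With the same pressure gradient and density, V_g ∝ 1/f ∝ 1/sin φ.
V₂ = V₁ · sin φ₁ / sin φ₂ = 82.8 × sin 22° / sin 60°
V₂ = 82.8 × 0.3746/0.8660 = 35.8 km/h

35.8 km/h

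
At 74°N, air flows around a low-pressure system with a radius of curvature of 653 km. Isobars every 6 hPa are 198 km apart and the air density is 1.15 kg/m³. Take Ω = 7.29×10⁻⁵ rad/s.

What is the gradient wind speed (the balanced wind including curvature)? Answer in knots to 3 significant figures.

Coriolis parameter at 74°N:
f = 2Ω sin φ = 2 × 7.29×10⁻⁵ × sin 74° = 1.40×10⁻⁴ s⁻¹
Pressure gradient: |∂P/∂n| = 600 Pa / 198000 m = 3.03×10⁻³ Pa/m
Geostrophic speed: V_g = |∂P/∂n|/(fρ) = 3.03×10⁻³/(1.40×10⁻⁴ × 1.15) = 18.8 m/s
Around a low, centrifugal force acts outward with Coriolis, so pressure-gradient force balances both:
(1/ρ)|∂P/∂n| = fV + V²/R  →  V² + fR·V − fR·V_g = 0
With fR = 1.40×10⁻⁴ × 653×10³ m = 91.5 m/s:
V = [−fR + √((fR)² + 4 fR V_g)]/2 = [−91.5 + √(91.5² + 4×91.5×18.8)]/2 = 16 m/s
Subgeostrophic (V < V_g = 18.8 m/s), as expected around a low.
Converting: 16 m/s × 1.944 = 31.1 knots

31.1 knots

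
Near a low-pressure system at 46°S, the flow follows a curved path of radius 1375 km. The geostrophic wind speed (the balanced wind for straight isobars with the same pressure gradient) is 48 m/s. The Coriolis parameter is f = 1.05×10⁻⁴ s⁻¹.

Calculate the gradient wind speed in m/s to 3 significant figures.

38.0 m/s

Around a low, centrifugal force acts outward with Coriolis, so pressure-gradient force balances both:
(1/ρ)|∂P/∂n| = fV + V²/R  →  V² + fR·V − fR·V_g = 0
With fR = 1.05×10⁻⁴ × 1375×10³ m = 144 m/s:
V = [−fR + √((fR)² + 4 fR V_g)]/2 = [−144 + √(144² + 4×144×48)]/2 = 38 m/s
Subgeostrophic (V < V_g = 48 m/s), as expected around a low.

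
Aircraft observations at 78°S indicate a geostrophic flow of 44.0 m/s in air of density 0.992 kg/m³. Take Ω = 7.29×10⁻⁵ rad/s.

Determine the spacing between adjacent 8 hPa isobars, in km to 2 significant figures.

130 km

Coriolis parameter at 78°S:
f = 2Ω sin φ = 2 × 7.29×10⁻⁵ × sin 78° = 1.43×10⁻⁴ s⁻¹
Geostrophic balance rearranged: |∂P/∂n| = f ρ V_g
|∂P/∂n| = 1.43×10⁻⁴ × 0.992 × 44.0 = 6.22×10⁻³ Pa/m
Isobar spacing: Δn = ΔP/|∂P/∂n| = 800 Pa / 6.22×10⁻³ Pa/m = 128518 m ≈ 130 km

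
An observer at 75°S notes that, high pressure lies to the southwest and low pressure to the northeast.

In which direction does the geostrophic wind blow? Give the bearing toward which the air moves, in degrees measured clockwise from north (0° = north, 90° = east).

The pressure-gradient force points toward the northeast (bearing 045°).
Geostrophic balance: in the Southern Hemisphere the Coriolis force deflects motion to the left, so the geostrophic wind blows 90° to the left of the pressure-gradient force (low pressure on the right).
Rotating 045° by 90° counterclockwise gives 315° — the wind blows toward the northwest.

315°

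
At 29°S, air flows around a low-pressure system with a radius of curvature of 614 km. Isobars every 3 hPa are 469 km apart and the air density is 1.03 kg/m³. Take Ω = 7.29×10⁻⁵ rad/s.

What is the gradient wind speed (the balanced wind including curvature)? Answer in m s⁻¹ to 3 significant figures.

7.49 m s⁻¹

Coriolis parameter at 29°S:
f = 2Ω sin φ = 2 × 7.29×10⁻⁵ × sin 29° = 7.07×10⁻⁵ s⁻¹
Pressure gradient: |∂P/∂n| = 300 Pa / 469000 m = 6.40×10⁻⁴ Pa/m
Geostrophic speed: V_g = |∂P/∂n|/(fρ) = 6.40×10⁻⁴/(7.07×10⁻⁵ × 1.03) = 8.79 m/s
Around a low, centrifugal force acts outward with Coriolis, so pressure-gradient force balances both:
(1/ρ)|∂P/∂n| = fV + V²/R  →  V² + fR·V − fR·V_g = 0
With fR = 7.07×10⁻⁵ × 614×10³ m = 43.4 m/s:
V = [−fR + √((fR)² + 4 fR V_g)]/2 = [−43.4 + √(43.4² + 4×43.4×8.79)]/2 = 7.49 m/s
Subgeostrophic (V < V_g = 8.79 m/s), as expected around a low.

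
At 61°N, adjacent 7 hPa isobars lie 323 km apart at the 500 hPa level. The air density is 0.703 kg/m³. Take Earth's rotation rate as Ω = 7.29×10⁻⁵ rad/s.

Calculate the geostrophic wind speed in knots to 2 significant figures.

Coriolis parameter at 61°N:
f = 2Ω sin φ = 2 × 7.29×10⁻⁵ × sin 61° = 1.28×10⁻⁴ s⁻¹
Pressure gradient: |∂P/∂n| = 700 Pa / 323000 m = 2.17×10⁻³ Pa/m
Geostrophic balance (pressure-gradient force = Coriolis force):
V_g = (1/(fρ)) |∂P/∂n| = 2.17×10⁻³ / (1.28×10⁻⁴ × 0.703) = 24.2 m/s
Converting: 24.2 m/s × 1.944 = 47 knots

47 knots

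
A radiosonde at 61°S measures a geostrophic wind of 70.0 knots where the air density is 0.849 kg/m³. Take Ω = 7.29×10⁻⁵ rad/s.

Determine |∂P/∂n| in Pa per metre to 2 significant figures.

Coriolis parameter at 61°S:
f = 2Ω sin φ = 2 × 7.29×10⁻⁵ × sin 61° = 1.28×10⁻⁴ s⁻¹
Wind speed in SI: 70.0 knots = 36.0 m/s
Geostrophic balance rearranged: |∂P/∂n| = f ρ V_g
|∂P/∂n| = 1.28×10⁻⁴ × 0.849 × 36.0 = 3.90×10⁻³ Pa/m

3.9×10⁻³ Pa/m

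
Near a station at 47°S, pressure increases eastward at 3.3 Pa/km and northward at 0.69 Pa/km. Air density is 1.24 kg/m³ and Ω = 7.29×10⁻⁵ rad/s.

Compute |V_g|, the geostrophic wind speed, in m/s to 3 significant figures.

25.5 m/s

Coriolis parameter at 47°S:
f = 2Ω sin φ = 2 × 7.29×10⁻⁵ × sin 47° = 1.07×10⁻⁴ s⁻¹
In the Southern Hemisphere f is negative: f = −1.07×10⁻⁴ s⁻¹.
Component geostrophic relations (x east, y north):
u_g = −(1/(fρ)) ∂P/∂y,  v_g = (1/(fρ)) ∂P/∂x
u_g = −(0.69×10⁻³)/(−1.07×10⁻⁴ × 1.24) = 5.22 m/s;  v_g = (3.3×10⁻³)/(−1.07×10⁻⁴ × 1.24) = −25.0 m/s
|V_g| = √(u_g² + v_g²) = 25.5 m/s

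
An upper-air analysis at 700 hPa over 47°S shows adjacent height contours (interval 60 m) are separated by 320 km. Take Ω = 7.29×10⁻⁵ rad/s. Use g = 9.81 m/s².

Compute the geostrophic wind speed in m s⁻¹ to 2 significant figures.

17 m s⁻¹

Coriolis parameter at 47°S:
f = 2Ω sin φ = 2 × 7.29×10⁻⁵ × sin 47° = 1.07×10⁻⁴ s⁻¹
Height gradient: |∂Z/∂n| = 60 m / 320000 m = 1.88×10⁻⁴
On a pressure surface, geostrophic balance gives V_g = (g/f)|∂Z/∂n|:
V_g = 9.81 × 1.88×10⁻⁴ / 1.07×10⁻⁴ = 17.2 m/s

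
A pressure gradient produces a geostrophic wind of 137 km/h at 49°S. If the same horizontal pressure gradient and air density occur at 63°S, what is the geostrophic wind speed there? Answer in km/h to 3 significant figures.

With the same pressure gradient and density, V_g ∝ 1/f ∝ 1/sin φ.
V₂ = V₁ · sin φ₁ / sin φ₂ = 137 × sin 49° / sin 63°
V₂ = 137 × 0.7547/0.8910 = 116 km/h

116 km/h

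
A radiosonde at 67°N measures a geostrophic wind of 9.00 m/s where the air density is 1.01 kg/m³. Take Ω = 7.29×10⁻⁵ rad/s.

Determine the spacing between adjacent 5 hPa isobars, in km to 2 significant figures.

410 km

Coriolis parameter at 67°N:
f = 2Ω sin φ = 2 × 7.29×10⁻⁵ × sin 67° = 1.34×10⁻⁴ s⁻¹
Geostrophic balance rearranged: |∂P/∂n| = f ρ V_g
|∂P/∂n| = 1.34×10⁻⁴ × 1.01 × 9.00 = 1.22×10⁻³ Pa/m
Isobar spacing: Δn = ΔP/|∂P/∂n| = 500 Pa / 1.22×10⁻³ Pa/m = 409848 m ≈ 410 km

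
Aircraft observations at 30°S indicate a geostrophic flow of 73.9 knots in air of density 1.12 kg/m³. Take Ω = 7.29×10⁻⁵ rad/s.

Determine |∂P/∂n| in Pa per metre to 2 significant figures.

Coriolis parameter at 30°S:
f = 2Ω sin φ = 2 × 7.29×10⁻⁵ × sin 30° = 7.29×10⁻⁵ s⁻¹
Wind speed in SI: 73.9 knots = 38.0 m/s
Geostrophic balance rearranged: |∂P/∂n| = f ρ V_g
|∂P/∂n| = 7.29×10⁻⁵ × 1.12 × 38.0 = 3.10×10⁻³ Pa/m

3.1×10⁻³ Pa/m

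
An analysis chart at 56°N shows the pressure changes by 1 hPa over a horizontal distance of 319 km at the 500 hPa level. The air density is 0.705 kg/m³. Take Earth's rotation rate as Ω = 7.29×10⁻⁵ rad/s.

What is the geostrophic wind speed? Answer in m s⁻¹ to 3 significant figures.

Coriolis parameter at 56°N:
f = 2Ω sin φ = 2 × 7.29×10⁻⁵ × sin 56° = 1.21×10⁻⁴ s⁻¹
Pressure gradient: |∂P/∂n| = 100 Pa / 319000 m = 3.13×10⁻⁴ Pa/m
Geostrophic balance (pressure-gradient force = Coriolis force):
V_g = (1/(fρ)) |∂P/∂n| = 3.13×10⁻⁴ / (1.21×10⁻⁴ × 0.705) = 3.68 m/s

3.68 m s⁻¹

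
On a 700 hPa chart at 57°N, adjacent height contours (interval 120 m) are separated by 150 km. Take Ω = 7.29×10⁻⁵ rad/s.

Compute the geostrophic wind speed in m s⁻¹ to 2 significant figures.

64 m s⁻¹

Coriolis parameter at 57°N:
f = 2Ω sin φ = 2 × 7.29×10⁻⁵ × sin 57° = 1.22×10⁻⁴ s⁻¹
Height gradient: |∂Z/∂n| = 120 m / 150000 m = 8.00×10⁻⁴
On a pressure surface, geostrophic balance gives V_g = (g/f)|∂Z/∂n|:
V_g = 9.81 × 8.00×10⁻⁴ / 1.22×10⁻⁴ = 64.2 m/s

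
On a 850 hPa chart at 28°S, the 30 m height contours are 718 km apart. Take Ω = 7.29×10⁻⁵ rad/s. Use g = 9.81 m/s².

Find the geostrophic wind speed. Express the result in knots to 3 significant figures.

11.6 knots

Coriolis parameter at 28°S:
f = 2Ω sin φ = 2 × 7.29×10⁻⁵ × sin 28° = 6.84×10⁻⁵ s⁻¹
Height gradient: |∂Z/∂n| = 30 m / 718000 m = 4.18×10⁻⁵
On a pressure surface, geostrophic balance gives V_g = (g/f)|∂Z/∂n|:
V_g = 9.81 × 4.18×10⁻⁵ / 6.84×10⁻⁵ = 5.99 m/s
Converting: 5.99 m/s × 1.944 = 11.6 knots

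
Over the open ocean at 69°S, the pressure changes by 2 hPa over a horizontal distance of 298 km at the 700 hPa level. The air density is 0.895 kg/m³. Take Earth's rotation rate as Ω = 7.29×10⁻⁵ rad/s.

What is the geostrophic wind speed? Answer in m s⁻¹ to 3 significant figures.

Coriolis parameter at 69°S:
f = 2Ω sin φ = 2 × 7.29×10⁻⁵ × sin 69° = 1.36×10⁻⁴ s⁻¹
Pressure gradient: |∂P/∂n| = 200 Pa / 298000 m = 6.71×10⁻⁴ Pa/m
Geostrophic balance (pressure-gradient force = Coriolis force):
V_g = (1/(fρ)) |∂P/∂n| = 6.71×10⁻⁴ / (1.36×10⁻⁴ × 0.895) = 5.51 m/s

5.51 m s⁻¹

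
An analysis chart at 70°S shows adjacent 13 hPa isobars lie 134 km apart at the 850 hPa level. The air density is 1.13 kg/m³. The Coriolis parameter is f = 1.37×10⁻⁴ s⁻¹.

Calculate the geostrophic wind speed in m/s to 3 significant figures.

62.7 m/s

Pressure gradient: |∂P/∂n| = 1300 Pa / 134000 m = 9.70×10⁻³ Pa/m
Geostrophic balance (pressure-gradient force = Coriolis force):
V_g = (1/(fρ)) |∂P/∂n| = 9.70×10⁻³ / (1.37×10⁻⁴ × 1.13) = 62.7 m/s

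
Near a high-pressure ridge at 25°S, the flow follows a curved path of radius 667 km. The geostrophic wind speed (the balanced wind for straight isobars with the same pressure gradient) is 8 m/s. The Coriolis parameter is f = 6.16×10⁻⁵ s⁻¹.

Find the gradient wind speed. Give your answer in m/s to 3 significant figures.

Around a high, pressure-gradient force acts outward with centrifugal, so Coriolis balances both:
fV = (1/ρ)|∂P/∂n| + V²/R  →  V² − fR·V + fR·V_g = 0
With fR = 6.16×10⁻⁵ × 667×10³ m = 41.1 m/s:
V = [fR − √((fR)² − 4 fR V_g)]/2 = [41.1 − √(41.1² − 4×41.1×8)]/2 = 10.9 m/s
Supergeostrophic (V > V_g = 8 m/s), as expected around a high.

10.9 m/s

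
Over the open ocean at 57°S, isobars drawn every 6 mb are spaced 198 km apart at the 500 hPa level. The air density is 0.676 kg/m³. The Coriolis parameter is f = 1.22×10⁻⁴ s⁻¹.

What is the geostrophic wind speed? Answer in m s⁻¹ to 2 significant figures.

37 m s⁻¹

Pressure gradient: |∂P/∂n| = 600 Pa / 198000 m = 3.03×10⁻³ Pa/m
Geostrophic balance (pressure-gradient force = Coriolis force):
V_g = (1/(fρ)) |∂P/∂n| = 3.03×10⁻³ / (1.22×10⁻⁴ × 0.676) = 36.7 m/s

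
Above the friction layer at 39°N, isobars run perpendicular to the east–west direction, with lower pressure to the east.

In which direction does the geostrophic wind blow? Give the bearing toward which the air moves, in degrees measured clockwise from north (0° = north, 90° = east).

The pressure-gradient force points toward the east (bearing 090°).
Geostrophic balance: in the Northern Hemisphere the Coriolis force deflects motion to the right, so the geostrophic wind blows 90° to the right of the pressure-gradient force (low pressure on the left).
Rotating 090° by 90° clockwise gives 180° — the wind blows toward the south.

180°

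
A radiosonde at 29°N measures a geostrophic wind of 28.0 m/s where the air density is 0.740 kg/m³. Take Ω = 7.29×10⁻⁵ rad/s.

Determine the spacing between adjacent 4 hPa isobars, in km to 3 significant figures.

273 km

Coriolis parameter at 29°N:
f = 2Ω sin φ = 2 × 7.29×10⁻⁵ × sin 29° = 7.07×10⁻⁵ s⁻¹
Geostrophic balance rearranged: |∂P/∂n| = f ρ V_g
|∂P/∂n| = 7.07×10⁻⁵ × 0.740 × 28.0 = 1.46×10⁻³ Pa/m
Isobar spacing: Δn = ΔP/|∂P/∂n| = 400 Pa / 1.46×10⁻³ Pa/m = 273112 m ≈ 273 km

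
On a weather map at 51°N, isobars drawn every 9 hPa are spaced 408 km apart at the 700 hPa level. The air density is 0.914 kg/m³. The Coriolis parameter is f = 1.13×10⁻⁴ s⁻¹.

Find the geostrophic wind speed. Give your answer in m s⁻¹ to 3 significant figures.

Pressure gradient: |∂P/∂n| = 900 Pa / 408000 m = 2.21×10⁻³ Pa/m
Geostrophic balance (pressure-gradient force = Coriolis force):
V_g = (1/(fρ)) |∂P/∂n| = 2.21×10⁻³ / (1.13×10⁻⁴ × 0.914) = 21.4 m/s

21.4 m s⁻¹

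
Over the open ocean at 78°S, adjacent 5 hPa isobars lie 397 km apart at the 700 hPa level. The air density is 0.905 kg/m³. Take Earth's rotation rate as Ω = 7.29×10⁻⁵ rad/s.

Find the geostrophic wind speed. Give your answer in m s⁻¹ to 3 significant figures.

Coriolis parameter at 78°S:
f = 2Ω sin φ = 2 × 7.29×10⁻⁵ × sin 78° = 1.43×10⁻⁴ s⁻¹
Pressure gradient: |∂P/∂n| = 500 Pa / 397000 m = 1.26×10⁻³ Pa/m
Geostrophic balance (pressure-gradient force = Coriolis force):
V_g = (1/(fρ)) |∂P/∂n| = 1.26×10⁻³ / (1.43×10⁻⁴ × 0.905) = 9.76 m/s

9.76 m s⁻¹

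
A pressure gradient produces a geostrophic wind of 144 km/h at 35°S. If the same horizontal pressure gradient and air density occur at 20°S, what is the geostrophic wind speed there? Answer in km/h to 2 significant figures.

With the same pressure gradient and density, V_g ∝ 1/f ∝ 1/sin φ.
V₂ = V₁ · sin φ₁ / sin φ₂ = 144 × sin 35° / sin 20°
V₂ = 144 × 0.5736/0.3420 = 240 km/h

240 km/h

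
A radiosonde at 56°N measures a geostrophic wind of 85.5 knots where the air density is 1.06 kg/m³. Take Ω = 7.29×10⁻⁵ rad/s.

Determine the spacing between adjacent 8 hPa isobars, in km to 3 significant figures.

142 km

Coriolis parameter at 56°N:
f = 2Ω sin φ = 2 × 7.29×10⁻⁵ × sin 56° = 1.21×10⁻⁴ s⁻¹
Wind speed in SI: 85.5 knots = 44.0 m/s
Geostrophic balance rearranged: |∂P/∂n| = f ρ V_g
|∂P/∂n| = 1.21×10⁻⁴ × 1.06 × 44.0 = 5.64×10⁻³ Pa/m
Isobar spacing: Δn = ΔP/|∂P/∂n| = 800 Pa / 5.64×10⁻³ Pa/m = 141954 m ≈ 142 km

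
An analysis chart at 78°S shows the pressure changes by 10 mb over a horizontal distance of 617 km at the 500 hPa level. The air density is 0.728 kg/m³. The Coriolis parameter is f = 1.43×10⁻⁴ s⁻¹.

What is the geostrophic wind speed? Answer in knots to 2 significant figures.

Pressure gradient: |∂P/∂n| = 1000 Pa / 617000 m = 1.62×10⁻³ Pa/m
Geostrophic balance (pressure-gradient force = Coriolis force):
V_g = (1/(fρ)) |∂P/∂n| = 1.62×10⁻³ / (1.43×10⁻⁴ × 0.728) = 15.6 m/s
Converting: 15.6 m/s × 1.944 = 30 knots

30 knots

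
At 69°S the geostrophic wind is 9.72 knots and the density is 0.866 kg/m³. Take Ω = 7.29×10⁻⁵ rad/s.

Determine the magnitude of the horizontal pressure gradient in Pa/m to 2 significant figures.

5.9×10⁻⁴ Pa/m

Coriolis parameter at 69°S:
f = 2Ω sin φ = 2 × 7.29×10⁻⁵ × sin 69° = 1.36×10⁻⁴ s⁻¹
Wind speed in SI: 9.72 knots = 5.00 m/s
Geostrophic balance rearranged: |∂P/∂n| = f ρ V_g
|∂P/∂n| = 1.36×10⁻⁴ × 0.866 × 5.00 = 5.89×10⁻⁴ Pa/m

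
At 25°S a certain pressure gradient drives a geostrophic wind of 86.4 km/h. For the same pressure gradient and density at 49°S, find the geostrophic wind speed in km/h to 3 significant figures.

48.4 km/h

With the same pressure gradient and density, V_g ∝ 1/f ∝ 1/sin φ.
V₂ = V₁ · sin φ₁ / sin φ₂ = 86.4 × sin 25° / sin 49°
V₂ = 86.4 × 0.4226/0.7547 = 48.4 km/h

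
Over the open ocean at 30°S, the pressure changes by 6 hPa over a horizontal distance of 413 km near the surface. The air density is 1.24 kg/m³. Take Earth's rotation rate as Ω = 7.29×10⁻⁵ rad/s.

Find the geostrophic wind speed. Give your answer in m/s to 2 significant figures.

16 m/s

Coriolis parameter at 30°S:
f = 2Ω sin φ = 2 × 7.29×10⁻⁵ × sin 30° = 7.29×10⁻⁵ s⁻¹
Pressure gradient: |∂P/∂n| = 600 Pa / 413000 m = 1.45×10⁻³ Pa/m
Geostrophic balance (pressure-gradient force = Coriolis force):
V_g = (1/(fρ)) |∂P/∂n| = 1.45×10⁻³ / (7.29×10⁻⁵ × 1.24) = 16.1 m/s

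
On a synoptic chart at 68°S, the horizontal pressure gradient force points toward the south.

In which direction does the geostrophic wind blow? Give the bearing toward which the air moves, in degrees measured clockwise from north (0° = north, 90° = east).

090°

The pressure-gradient force points toward the south (bearing 180°).
Geostrophic balance: in the Southern Hemisphere the Coriolis force deflects motion to the left, so the geostrophic wind blows 90° to the left of the pressure-gradient force (low pressure on the right).
Rotating 180° by 90° counterclockwise gives 090° — the wind blows toward the east.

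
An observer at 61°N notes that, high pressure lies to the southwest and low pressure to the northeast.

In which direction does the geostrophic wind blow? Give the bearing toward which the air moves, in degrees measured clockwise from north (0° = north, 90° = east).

135°

The pressure-gradient force points toward the northeast (bearing 045°).
Geostrophic balance: in the Northern Hemisphere the Coriolis force deflects motion to the right, so the geostrophic wind blows 90° to the right of the pressure-gradient force (low pressure on the left).
Rotating 045° by 90° clockwise gives 135° — the wind blows toward the southeast.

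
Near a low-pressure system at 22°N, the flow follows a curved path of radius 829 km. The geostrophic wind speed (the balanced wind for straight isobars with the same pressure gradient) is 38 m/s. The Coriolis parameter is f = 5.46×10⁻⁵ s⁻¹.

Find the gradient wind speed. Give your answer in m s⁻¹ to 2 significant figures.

Around a low, centrifugal force acts outward with Coriolis, so pressure-gradient force balances both:
(1/ρ)|∂P/∂n| = fV + V²/R  →  V² + fR·V − fR·V_g = 0
With fR = 5.46×10⁻⁵ × 829×10³ m = 45.3 m/s:
V = [−fR + √((fR)² + 4 fR V_g)]/2 = [−45.3 + √(45.3² + 4×45.3×38)]/2 = 24.6 m/s
Subgeostrophic (V < V_g = 38 m/s), as expected around a low.

25 m s⁻¹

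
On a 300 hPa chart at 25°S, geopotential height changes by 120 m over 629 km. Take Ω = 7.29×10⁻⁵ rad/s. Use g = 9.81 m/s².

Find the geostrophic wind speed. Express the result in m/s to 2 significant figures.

30 m/s

Coriolis parameter at 25°S:
f = 2Ω sin φ = 2 × 7.29×10⁻⁵ × sin 25° = 6.16×10⁻⁵ s⁻¹
Height gradient: |∂Z/∂n| = 120 m / 629000 m = 1.91×10⁻⁴
On a pressure surface, geostrophic balance gives V_g = (g/f)|∂Z/∂n|:
V_g = 9.81 × 1.91×10⁻⁴ / 6.16×10⁻⁵ = 30.4 m/s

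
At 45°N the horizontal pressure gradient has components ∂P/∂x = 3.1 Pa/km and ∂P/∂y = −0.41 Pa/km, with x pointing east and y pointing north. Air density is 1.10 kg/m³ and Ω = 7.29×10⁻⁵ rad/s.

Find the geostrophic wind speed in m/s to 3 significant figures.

27.6 m/s

Coriolis parameter at 45°N:
f = 2Ω sin φ = 2 × 7.29×10⁻⁵ × sin 45° = 1.03×10⁻⁴ s⁻¹
Component geostrophic relations (x east, y north):
u_g = −(1/(fρ)) ∂P/∂y,  v_g = (1/(fρ)) ∂P/∂x
u_g = −(−0.41×10⁻³)/(1.03×10⁻⁴ × 1.10) = 3.62 m/s;  v_g = (3.1×10⁻³)/(1.03×10⁻⁴ × 1.10) = 27.3 m/s
|V_g| = √(u_g² + v_g²) = 27.6 m/s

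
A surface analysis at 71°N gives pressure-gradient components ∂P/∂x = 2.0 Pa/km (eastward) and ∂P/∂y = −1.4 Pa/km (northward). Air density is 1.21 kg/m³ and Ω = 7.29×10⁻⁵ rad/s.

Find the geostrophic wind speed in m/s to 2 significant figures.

Coriolis parameter at 71°N:
f = 2Ω sin φ = 2 × 7.29×10⁻⁵ × sin 71° = 1.38×10⁻⁴ s⁻¹
Component geostrophic relations (x east, y north):
u_g = −(1/(fρ)) ∂P/∂y,  v_g = (1/(fρ)) ∂P/∂x
u_g = −(−1.4×10⁻³)/(1.38×10⁻⁴ × 1.21) = 8.39 m/s;  v_g = (2.0×10⁻³)/(1.38×10⁻⁴ × 1.21) = 12.0 m/s
|V_g| = √(u_g² + v_g²) = 14.6 m/s

15 m/s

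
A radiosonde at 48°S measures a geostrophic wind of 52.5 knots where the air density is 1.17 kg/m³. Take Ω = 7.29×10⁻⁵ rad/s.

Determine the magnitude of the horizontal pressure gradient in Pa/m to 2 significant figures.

3.4×10⁻³ Pa/m

Coriolis parameter at 48°S:
f = 2Ω sin φ = 2 × 7.29×10⁻⁵ × sin 48° = 1.08×10⁻⁴ s⁻¹
Wind speed in SI: 52.5 knots = 27.0 m/s
Geostrophic balance rearranged: |∂P/∂n| = f ρ V_g
|∂P/∂n| = 1.08×10⁻⁴ × 1.17 × 27.0 = 3.42×10⁻³ Pa/m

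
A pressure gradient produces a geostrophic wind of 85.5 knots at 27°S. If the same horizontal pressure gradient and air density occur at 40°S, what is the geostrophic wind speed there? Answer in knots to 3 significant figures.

60.4 knots

With the same pressure gradient and density, V_g ∝ 1/f ∝ 1/sin φ.
V₂ = V₁ · sin φ₁ / sin φ₂ = 85.5 × sin 27° / sin 40°
V₂ = 85.5 × 0.4540/0.6428 = 60.4 knots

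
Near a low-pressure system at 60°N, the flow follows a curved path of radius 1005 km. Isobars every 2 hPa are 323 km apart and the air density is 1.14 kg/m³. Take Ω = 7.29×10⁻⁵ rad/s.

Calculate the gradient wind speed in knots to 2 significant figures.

Coriolis parameter at 60°N:
f = 2Ω sin φ = 2 × 7.29×10⁻⁵ × sin 60° = 1.26×10⁻⁴ s⁻¹
Pressure gradient: |∂P/∂n| = 200 Pa / 323000 m = 6.19×10⁻⁴ Pa/m
Geostrophic speed: V_g = |∂P/∂n|/(fρ) = 6.19×10⁻⁴/(1.26×10⁻⁴ × 1.14) = 4.30 m/s
Around a low, centrifugal force acts outward with Coriolis, so pressure-gradient force balances both:
(1/ρ)|∂P/∂n| = fV + V²/R  →  V² + fR·V − fR·V_g = 0
With fR = 1.26×10⁻⁴ × 1005×10³ m = 127 m/s:
V = [−fR + √((fR)² + 4 fR V_g)]/2 = [−127 + √(127² + 4×127×4.3)]/2 = 4.16 m/s
Subgeostrophic (V < V_g = 4.3 m/s), as expected around a low.
Converting: 4.16 m/s × 1.944 = 8.1 knots

8.1 knots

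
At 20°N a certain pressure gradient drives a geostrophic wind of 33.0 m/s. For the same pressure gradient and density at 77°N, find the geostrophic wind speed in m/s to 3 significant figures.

11.6 m/s

With the same pressure gradient and density, V_g ∝ 1/f ∝ 1/sin φ.
V₂ = V₁ · sin φ₁ / sin φ₂ = 33.0 × sin 20° / sin 77°
V₂ = 33.0 × 0.3420/0.9744 = 11.6 m/s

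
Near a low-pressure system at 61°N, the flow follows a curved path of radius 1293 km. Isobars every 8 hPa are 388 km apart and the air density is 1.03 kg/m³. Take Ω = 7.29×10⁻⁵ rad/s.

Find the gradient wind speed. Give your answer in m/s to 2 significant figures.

14 m/s

Coriolis parameter at 61°N:
f = 2Ω sin φ = 2 × 7.29×10⁻⁵ × sin 61° = 1.28×10⁻⁴ s⁻¹
Pressure gradient: |∂P/∂n| = 800 Pa / 388000 m = 2.06×10⁻³ Pa/m
Geostrophic speed: V_g = |∂P/∂n|/(fρ) = 2.06×10⁻³/(1.28×10⁻⁴ × 1.03) = 15.7 m/s
Around a low, centrifugal force acts outward with Coriolis, so pressure-gradient force balances both:
(1/ρ)|∂P/∂n| = fV + V²/R  →  V² + fR·V − fR·V_g = 0
With fR = 1.28×10⁻⁴ × 1293×10³ m = 165 m/s:
V = [−fR + √((fR)² + 4 fR V_g)]/2 = [−165 + √(165² + 4×165×15.7)]/2 = 14.4 m/s
Subgeostrophic (V < V_g = 15.7 m/s), as expected around a low.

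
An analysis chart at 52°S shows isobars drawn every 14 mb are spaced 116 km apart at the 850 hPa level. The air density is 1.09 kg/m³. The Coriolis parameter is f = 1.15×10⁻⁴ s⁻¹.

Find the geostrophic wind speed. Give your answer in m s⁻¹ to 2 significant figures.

96 m s⁻¹

Pressure gradient: |∂P/∂n| = 1400 Pa / 116000 m = 1.21×10⁻² Pa/m
Geostrophic balance (pressure-gradient force = Coriolis force):
V_g = (1/(fρ)) |∂P/∂n| = 1.21×10⁻² / (1.15×10⁻⁴ × 1.09) = 96.3 m/s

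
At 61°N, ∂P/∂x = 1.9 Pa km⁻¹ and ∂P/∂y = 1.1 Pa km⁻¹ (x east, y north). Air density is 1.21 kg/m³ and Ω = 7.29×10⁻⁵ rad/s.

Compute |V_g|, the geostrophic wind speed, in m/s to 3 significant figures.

Coriolis parameter at 61°N:
f = 2Ω sin φ = 2 × 7.29×10⁻⁵ × sin 61° = 1.28×10⁻⁴ s⁻¹
Component geostrophic relations (x east, y north):
u_g = −(1/(fρ)) ∂P/∂y,  v_g = (1/(fρ)) ∂P/∂x
u_g = −(1.1×10⁻³)/(1.28×10⁻⁴ × 1.21) = −7.13 m/s;  v_g = (1.9×10⁻³)/(1.28×10⁻⁴ × 1.21) = 12.3 m/s
|V_g| = √(u_g² + v_g²) = 14.2 m/s

14.2 m/s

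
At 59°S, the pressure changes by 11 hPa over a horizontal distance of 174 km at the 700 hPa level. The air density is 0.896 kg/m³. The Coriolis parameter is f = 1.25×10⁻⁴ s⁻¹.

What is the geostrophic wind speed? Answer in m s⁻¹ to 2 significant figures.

56 m s⁻¹

Pressure gradient: |∂P/∂n| = 1100 Pa / 174000 m = 6.32×10⁻³ Pa/m
Geostrophic balance (pressure-gradient force = Coriolis force):
V_g = (1/(fρ)) |∂P/∂n| = 6.32×10⁻³ / (1.25×10⁻⁴ × 0.896) = 56.4 m/s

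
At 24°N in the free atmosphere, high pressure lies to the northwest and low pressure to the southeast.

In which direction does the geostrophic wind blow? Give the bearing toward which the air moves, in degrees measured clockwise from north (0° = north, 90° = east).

225°

The pressure-gradient force points toward the southeast (bearing 135°).
Geostrophic balance: in the Northern Hemisphere the Coriolis force deflects motion to the right, so the geostrophic wind blows 90° to the right of the pressure-gradient force (low pressure on the left).
Rotating 135° by 90° clockwise gives 225° — the wind blows toward the southwest.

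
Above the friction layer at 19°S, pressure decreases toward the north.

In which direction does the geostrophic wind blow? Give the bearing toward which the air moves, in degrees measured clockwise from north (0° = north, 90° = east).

The pressure-gradient force points toward the north (bearing 000°).
Geostrophic balance: in the Southern Hemisphere the Coriolis force deflects motion to the left, so the geostrophic wind blows 90° to the left of the pressure-gradient force (low pressure on the right).
Rotating 000° by 90° counterclockwise gives 270° — the wind blows toward the west.

270°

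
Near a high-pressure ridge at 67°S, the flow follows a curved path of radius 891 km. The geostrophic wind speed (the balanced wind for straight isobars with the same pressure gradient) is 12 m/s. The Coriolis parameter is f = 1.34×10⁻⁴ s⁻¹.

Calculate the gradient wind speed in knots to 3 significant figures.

26.3 knots

Around a high, pressure-gradient force acts outward with centrifugal, so Coriolis balances both:
fV = (1/ρ)|∂P/∂n| + V²/R  →  V² − fR·V + fR·V_g = 0
With fR = 1.34×10⁻⁴ × 891×10³ m = 119 m/s:
V = [fR − √((fR)² − 4 fR V_g)]/2 = [119 − √(119² − 4×119×12)]/2 = 13.5 m/s
Supergeostrophic (V > V_g = 12 m/s), as expected around a high.
Converting: 13.5 m/s × 1.944 = 26.3 knots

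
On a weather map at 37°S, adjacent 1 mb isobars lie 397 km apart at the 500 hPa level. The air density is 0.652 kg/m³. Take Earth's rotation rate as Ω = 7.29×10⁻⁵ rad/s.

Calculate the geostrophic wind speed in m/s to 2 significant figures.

4.4 m/s

Coriolis parameter at 37°S:
f = 2Ω sin φ = 2 × 7.29×10⁻⁵ × sin 37° = 8.77×10⁻⁵ s⁻¹
Pressure gradient: |∂P/∂n| = 100 Pa / 397000 m = 2.52×10⁻⁴ Pa/m
Geostrophic balance (pressure-gradient force = Coriolis force):
V_g = (1/(fρ)) |∂P/∂n| = 2.52×10⁻⁴ / (8.77×10⁻⁵ × 0.652) = 4.40 m/s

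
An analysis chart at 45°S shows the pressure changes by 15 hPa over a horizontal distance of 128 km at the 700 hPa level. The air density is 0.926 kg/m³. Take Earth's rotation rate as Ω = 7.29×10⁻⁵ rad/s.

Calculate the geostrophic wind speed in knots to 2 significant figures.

240 knots

Coriolis parameter at 45°S:
f = 2Ω sin φ = 2 × 7.29×10⁻⁵ × sin 45° = 1.03×10⁻⁴ s⁻¹
Pressure gradient: |∂P/∂n| = 1500 Pa / 128000 m = 1.17×10⁻² Pa/m
Geostrophic balance (pressure-gradient force = Coriolis force):
V_g = (1/(fρ)) |∂P/∂n| = 1.17×10⁻² / (1.03×10⁻⁴ × 0.926) = 123 m/s
Converting: 123 m/s × 1.944 = 240 knots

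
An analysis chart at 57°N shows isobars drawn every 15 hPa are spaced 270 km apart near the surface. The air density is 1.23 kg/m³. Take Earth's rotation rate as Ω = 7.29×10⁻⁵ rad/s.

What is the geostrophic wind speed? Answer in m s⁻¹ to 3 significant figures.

36.9 m s⁻¹

Coriolis parameter at 57°N:
f = 2Ω sin φ = 2 × 7.29×10⁻⁵ × sin 57° = 1.22×10⁻⁴ s⁻¹
Pressure gradient: |∂P/∂n| = 1500 Pa / 270000 m = 5.56×10⁻³ Pa/m
Geostrophic balance (pressure-gradient force = Coriolis force):
V_g = (1/(fρ)) |∂P/∂n| = 5.56×10⁻³ / (1.22×10⁻⁴ × 1.23) = 36.9 m/s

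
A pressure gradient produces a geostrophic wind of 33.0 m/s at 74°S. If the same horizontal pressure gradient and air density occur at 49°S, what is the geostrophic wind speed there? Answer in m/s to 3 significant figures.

With the same pressure gradient and density, V_g ∝ 1/f ∝ 1/sin φ.
V₂ = V₁ · sin φ₁ / sin φ₂ = 33.0 × sin 74° / sin 49°
V₂ = 33.0 × 0.9613/0.7547 = 42.0 m/s

42.0 m/s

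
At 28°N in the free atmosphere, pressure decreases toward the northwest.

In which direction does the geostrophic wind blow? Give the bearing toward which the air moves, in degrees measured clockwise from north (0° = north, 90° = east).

The pressure-gradient force points toward the northwest (bearing 315°).
Geostrophic balance: in the Northern Hemisphere the Coriolis force deflects motion to the right, so the geostrophic wind blows 90° to the right of the pressure-gradient force (low pressure on the left).
Rotating 315° by 90° clockwise gives 045° — the wind blows toward the northeast.

045°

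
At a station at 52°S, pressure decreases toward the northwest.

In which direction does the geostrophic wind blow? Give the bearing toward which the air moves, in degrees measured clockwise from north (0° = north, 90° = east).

The pressure-gradient force points toward the northwest (bearing 315°).
Geostrophic balance: in the Southern Hemisphere the Coriolis force deflects motion to the left, so the geostrophic wind blows 90° to the left of the pressure-gradient force (low pressure on the right).
Rotating 315° by 90° counterclockwise gives 225° — the wind blows toward the southwest.

225°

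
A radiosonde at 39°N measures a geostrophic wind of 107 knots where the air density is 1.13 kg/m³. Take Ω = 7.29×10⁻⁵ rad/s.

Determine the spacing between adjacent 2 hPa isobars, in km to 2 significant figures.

35 km

Coriolis parameter at 39°N:
f = 2Ω sin φ = 2 × 7.29×10⁻⁵ × sin 39° = 9.18×10⁻⁵ s⁻¹
Wind speed in SI: 107 knots = 55.0 m/s
Geostrophic balance rearranged: |∂P/∂n| = f ρ V_g
|∂P/∂n| = 9.18×10⁻⁵ × 1.13 × 55.0 = 5.71×10⁻³ Pa/m
Isobar spacing: Δn = ΔP/|∂P/∂n| = 200 Pa / 5.71×10⁻³ Pa/m = 35043 m ≈ 35 km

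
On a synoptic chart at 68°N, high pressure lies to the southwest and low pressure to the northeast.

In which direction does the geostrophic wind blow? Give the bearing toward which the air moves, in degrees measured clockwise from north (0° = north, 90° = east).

The pressure-gradient force points toward the northeast (bearing 045°).
Geostrophic balance: in the Northern Hemisphere the Coriolis force deflects motion to the right, so the geostrophic wind blows 90° to the right of the pressure-gradient force (low pressure on the left).
Rotating 045° by 90° clockwise gives 135° — the wind blows toward the southeast.

135°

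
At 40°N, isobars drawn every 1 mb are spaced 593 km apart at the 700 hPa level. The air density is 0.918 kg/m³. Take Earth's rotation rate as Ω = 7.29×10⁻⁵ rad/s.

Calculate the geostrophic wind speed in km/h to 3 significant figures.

Coriolis parameter at 40°N:
f = 2Ω sin φ = 2 × 7.29×10⁻⁵ × sin 40° = 9.37×10⁻⁵ s⁻¹
Pressure gradient: |∂P/∂n| = 100 Pa / 593000 m = 1.69×10⁻⁴ Pa/m
Geostrophic balance (pressure-gradient force = Coriolis force):
V_g = (1/(fρ)) |∂P/∂n| = 1.69×10⁻⁴ / (9.37×10⁻⁵ × 0.918) = 1.96 m/s
Converting: 1.96 m/s × 3.6 = 7.06 km/h

7.06 km/h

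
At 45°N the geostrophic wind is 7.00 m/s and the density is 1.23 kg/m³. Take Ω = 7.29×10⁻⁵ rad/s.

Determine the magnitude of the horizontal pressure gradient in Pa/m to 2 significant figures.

8.9×10⁻⁴ Pa/m

Coriolis parameter at 45°N:
f = 2Ω sin φ = 2 × 7.29×10⁻⁵ × sin 45° = 1.03×10⁻⁴ s⁻¹
Geostrophic balance rearranged: |∂P/∂n| = f ρ V_g
|∂P/∂n| = 1.03×10⁻⁴ × 1.23 × 7.00 = 8.88×10⁻⁴ Pa/m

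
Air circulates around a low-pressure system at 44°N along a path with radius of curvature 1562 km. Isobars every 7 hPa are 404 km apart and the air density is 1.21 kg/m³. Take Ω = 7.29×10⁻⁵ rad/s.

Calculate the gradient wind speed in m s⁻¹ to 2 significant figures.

13 m s⁻¹

Coriolis parameter at 44°N:
f = 2Ω sin φ = 2 × 7.29×10⁻⁵ × sin 44° = 1.01×10⁻⁴ s⁻¹
Pressure gradient: |∂P/∂n| = 700 Pa / 404000 m = 1.73×10⁻³ Pa/m
Geostrophic speed: V_g = |∂P/∂n|/(fρ) = 1.73×10⁻³/(1.01×10⁻⁴ × 1.21) = 14.1 m/s
Around a low, centrifugal force acts outward with Coriolis, so pressure-gradient force balances both:
(1/ρ)|∂P/∂n| = fV + V²/R  →  V² + fR·V − fR·V_g = 0
With fR = 1.01×10⁻⁴ × 1562×10³ m = 158 m/s:
V = [−fR + √((fR)² + 4 fR V_g)]/2 = [−158 + √(158² + 4×158×14.1)]/2 = 13.1 m/s
Subgeostrophic (V < V_g = 14.1 m/s), as expected around a low.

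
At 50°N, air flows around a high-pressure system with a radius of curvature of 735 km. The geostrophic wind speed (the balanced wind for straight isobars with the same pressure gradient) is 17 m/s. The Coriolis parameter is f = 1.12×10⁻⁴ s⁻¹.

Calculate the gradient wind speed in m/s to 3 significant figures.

24.0 m/s

Around a high, pressure-gradient force acts outward with centrifugal, so Coriolis balances both:
fV = (1/ρ)|∂P/∂n| + V²/R  →  V² − fR·V + fR·V_g = 0
With fR = 1.12×10⁻⁴ × 735×10³ m = 82.3 m/s:
V = [fR − √((fR)² − 4 fR V_g)]/2 = [82.3 − √(82.3² − 4×82.3×17)]/2 = 24 m/s
Supergeostrophic (V > V_g = 17 m/s), as expected around a high.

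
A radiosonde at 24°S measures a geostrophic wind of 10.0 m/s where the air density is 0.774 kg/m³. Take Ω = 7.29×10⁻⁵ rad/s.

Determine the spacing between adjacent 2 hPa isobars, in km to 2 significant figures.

440 km

Coriolis parameter at 24°S:
f = 2Ω sin φ = 2 × 7.29×10⁻⁵ × sin 24° = 5.93×10⁻⁵ s⁻¹
Geostrophic balance rearranged: |∂P/∂n| = f ρ V_g
|∂P/∂n| = 5.93×10⁻⁵ × 0.774 × 10.0 = 4.59×10⁻⁴ Pa/m
Isobar spacing: Δn = ΔP/|∂P/∂n| = 200 Pa / 4.59×10⁻⁴ Pa/m = 435731 m ≈ 440 km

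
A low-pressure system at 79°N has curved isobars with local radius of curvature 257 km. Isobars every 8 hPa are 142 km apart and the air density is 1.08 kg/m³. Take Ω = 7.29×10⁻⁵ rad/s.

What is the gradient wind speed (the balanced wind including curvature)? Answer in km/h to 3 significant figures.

81.3 km/h

Coriolis parameter at 79°N:
f = 2Ω sin φ = 2 × 7.29×10⁻⁵ × sin 79° = 1.43×10⁻⁴ s⁻¹
Pressure gradient: |∂P/∂n| = 800 Pa / 142000 m = 5.63×10⁻³ Pa/m
Geostrophic speed: V_g = |∂P/∂n|/(fρ) = 5.63×10⁻³/(1.43×10⁻⁴ × 1.08) = 36.4 m/s
Around a low, centrifugal force acts outward with Coriolis, so pressure-gradient force balances both:
(1/ρ)|∂P/∂n| = fV + V²/R  →  V² + fR·V − fR·V_g = 0
With fR = 1.43×10⁻⁴ × 257×10³ m = 36.8 m/s:
V = [−fR + √((fR)² + 4 fR V_g)]/2 = [−36.8 + √(36.8² + 4×36.8×36.4)]/2 = 22.6 m/s
Subgeostrophic (V < V_g = 36.4 m/s), as expected around a low.
Converting: 22.6 m/s × 3.6 = 81.3 km/h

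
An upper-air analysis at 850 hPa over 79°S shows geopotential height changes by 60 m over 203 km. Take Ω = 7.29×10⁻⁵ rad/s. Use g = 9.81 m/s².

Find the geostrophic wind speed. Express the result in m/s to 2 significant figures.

20 m/s

Coriolis parameter at 79°S:
f = 2Ω sin φ = 2 × 7.29×10⁻⁵ × sin 79° = 1.43×10⁻⁴ s⁻¹
Height gradient: |∂Z/∂n| = 60 m / 203000 m = 2.96×10⁻⁴
On a pressure surface, geostrophic balance gives V_g = (g/f)|∂Z/∂n|:
V_g = 9.81 × 2.96×10⁻⁴ / 1.43×10⁻⁴ = 20.3 m/s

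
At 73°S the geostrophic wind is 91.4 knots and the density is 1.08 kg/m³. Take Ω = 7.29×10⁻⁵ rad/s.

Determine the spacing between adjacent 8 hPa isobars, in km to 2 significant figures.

Coriolis parameter at 73°S:
f = 2Ω sin φ = 2 × 7.29×10⁻⁵ × sin 73° = 1.39×10⁻⁴ s⁻¹
Wind speed in SI: 91.4 knots = 47.0 m/s
Geostrophic balance rearranged: |∂P/∂n| = f ρ V_g
|∂P/∂n| = 1.39×10⁻⁴ × 1.08 × 47.0 = 7.08×10⁻³ Pa/m
Isobar spacing: Δn = ΔP/|∂P/∂n| = 800 Pa / 7.08×10⁻³ Pa/m = 112987 m ≈ 110 km

110 km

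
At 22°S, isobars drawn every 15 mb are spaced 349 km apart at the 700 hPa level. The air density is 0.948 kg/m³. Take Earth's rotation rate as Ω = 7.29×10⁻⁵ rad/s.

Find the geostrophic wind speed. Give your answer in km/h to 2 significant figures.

300 km/h

Coriolis parameter at 22°S:
f = 2Ω sin φ = 2 × 7.29×10⁻⁵ × sin 22° = 5.46×10⁻⁵ s⁻¹
Pressure gradient: |∂P/∂n| = 1500 Pa / 349000 m = 4.30×10⁻³ Pa/m
Geostrophic balance (pressure-gradient force = Coriolis force):
V_g = (1/(fρ)) |∂P/∂n| = 4.30×10⁻³ / (5.46×10⁻⁵ × 0.948) = 83.0 m/s
Converting: 83.0 m/s × 3.6 = 300 km/h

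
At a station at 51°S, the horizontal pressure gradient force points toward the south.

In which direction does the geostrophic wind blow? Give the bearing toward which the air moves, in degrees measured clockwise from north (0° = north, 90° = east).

The pressure-gradient force points toward the south (bearing 180°).
Geostrophic balance: in the Southern Hemisphere the Coriolis force deflects motion to the left, so the geostrophic wind blows 90° to the left of the pressure-gradient force (low pressure on the right).
Rotating 180° by 90° counterclockwise gives 090° — the wind blows toward the east.

090°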